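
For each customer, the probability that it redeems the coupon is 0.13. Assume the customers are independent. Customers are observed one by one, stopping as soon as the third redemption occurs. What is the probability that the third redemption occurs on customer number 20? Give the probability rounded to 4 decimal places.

0.0352

Y = trial on which the third success occurs; negative binomial, r=3, p=0.13.
P(Y=20) = C(19,2) · p^3 · (1−p)^17
= 171 · 0.002197 · 0.093719 = 0.035209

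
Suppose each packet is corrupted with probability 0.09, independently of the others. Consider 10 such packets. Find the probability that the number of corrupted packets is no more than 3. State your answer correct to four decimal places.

X ~ Binomial(10, 0.09); P(X ≤ 3) = Σ C(10,k) p^k (1−p)^(10−k) over k:
  k=0: C(10,0)·0.09^0·0.91^10 = 0.389416
  k=1: C(10,1)·0.09^1·0.91^9 = 0.385137
  k=2: C(10,2)·0.09^2·0.91^8 = 0.171407
  k=3: C(10,3)·0.09^3·0.91^7 = 0.045206
Total = 0.991166

0.9912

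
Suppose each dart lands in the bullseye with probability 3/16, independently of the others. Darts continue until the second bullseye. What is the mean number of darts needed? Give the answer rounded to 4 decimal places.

10.6667

Y = total darts until the second success; negative binomial with r=2, p=0.1875.
E[Y] = r / p = 2 / 0.1875 = 10.666667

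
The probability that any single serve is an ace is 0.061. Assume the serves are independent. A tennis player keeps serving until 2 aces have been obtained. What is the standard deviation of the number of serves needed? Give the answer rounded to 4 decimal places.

Y = total serves until the second success; negative binomial with r=2, p=0.061.
SD(Y) = √[r(1−p)/p²] = √(504.703037) = 22.465597

22.4656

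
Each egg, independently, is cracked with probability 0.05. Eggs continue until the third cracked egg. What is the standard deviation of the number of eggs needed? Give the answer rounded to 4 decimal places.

33.7639

Y = total eggs until the third success; negative binomial with r=3, p=0.05.
SD(Y) = √[r(1−p)/p²] = √(1140.000000) = 33.763886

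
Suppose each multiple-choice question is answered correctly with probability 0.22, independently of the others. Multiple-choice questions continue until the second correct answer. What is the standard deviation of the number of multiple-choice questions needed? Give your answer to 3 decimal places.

Y = total multiple-choice questions until the second success; negative binomial with r=2, p=0.22.
SD(Y) = √[r(1−p)/p²] = √(32.23140) = 5.67727

5.677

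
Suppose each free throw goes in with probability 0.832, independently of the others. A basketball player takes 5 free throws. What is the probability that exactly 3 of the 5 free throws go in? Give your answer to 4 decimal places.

0.1626

X ~ Binomial(n=5, p=0.832).
P(X=3) = C(5,3) · p^3 · (1−p)^2
= 10 · 0.57593 · 0.028224 = 0.162551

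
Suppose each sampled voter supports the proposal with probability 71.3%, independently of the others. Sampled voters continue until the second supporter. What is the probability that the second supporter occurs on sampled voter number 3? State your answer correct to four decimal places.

0.2918

Y = trial on which the second success occurs; negative binomial, r=2, p=0.713.
P(Y=3) = C(2,1) · p^2 · (1−p)^1
= 2 · 0.50837 · 0.287 = 0.291804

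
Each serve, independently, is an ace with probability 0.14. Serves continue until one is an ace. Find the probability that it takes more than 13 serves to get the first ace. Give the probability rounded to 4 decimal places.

0.1408

Y = number of serves to the first success; geometric, p = 0.14.
P(Y > 13) = P(first 13 all fail) = (1−p)^13 = 0.140760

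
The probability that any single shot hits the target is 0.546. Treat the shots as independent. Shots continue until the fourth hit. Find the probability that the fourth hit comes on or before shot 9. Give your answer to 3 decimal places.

0.828

Finishing within 9 shots ⇔ at least 4 successes in the first 9. With X ~ Binomial(9, 0.546), P(Y ≤ 9) = 1 − P(X ≤ 3).
  k=0: C(9,0)·0.546^0·0.454^9 = 0.00082
  k=1: C(9,1)·0.546^1·0.454^8 = 0.00887
  k=2: C(9,2)·0.546^2·0.454^7 = 0.04267
  k=3: C(9,3)·0.546^3·0.454^6 = 0.11973
1 − 0.17208 = 0.82792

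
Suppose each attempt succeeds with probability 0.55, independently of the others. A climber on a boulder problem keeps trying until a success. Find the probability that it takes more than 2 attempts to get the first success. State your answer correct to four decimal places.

Y = number of attempts to the first success; geometric, p = 0.55.
P(Y > 2) = P(first 2 all fail) = (1−p)^2 = 0.202500

0.2025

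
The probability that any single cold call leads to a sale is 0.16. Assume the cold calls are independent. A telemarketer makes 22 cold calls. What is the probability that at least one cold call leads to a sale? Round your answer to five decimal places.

P(at least one) = 1 − P(none) = 1 − (1 − 0.16)^22
= 1 − 0.0215846 = 0.9784154

0.97842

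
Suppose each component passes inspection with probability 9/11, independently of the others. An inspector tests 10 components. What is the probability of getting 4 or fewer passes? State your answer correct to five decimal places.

X ~ Binomial(10, 0.818182); P(X ≤ 4) = Σ C(10,k) p^k (1−p)^(10−k) over k:
  k=0: C(10,0)·0.818182^0·0.181818^10 = 0.0000000
  k=1: C(10,1)·0.818182^1·0.181818^9 = 0.0000018
  k=2: C(10,2)·0.818182^2·0.181818^8 = 0.0000360
  k=3: C(10,3)·0.818182^3·0.181818^7 = 0.0004317
  k=4: C(10,4)·0.818182^4·0.181818^6 = 0.0033997
Total = 0.0038692

0.00387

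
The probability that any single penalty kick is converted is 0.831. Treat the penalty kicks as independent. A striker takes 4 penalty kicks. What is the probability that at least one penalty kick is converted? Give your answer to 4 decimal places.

P(at least one) = 1 − P(none) = 1 − (1 − 0.831)^4
= 1 − 0.000816 = 0.999184

0.9992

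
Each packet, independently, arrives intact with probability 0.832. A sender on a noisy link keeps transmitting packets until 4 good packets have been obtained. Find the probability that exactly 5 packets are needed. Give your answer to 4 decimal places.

Y = trial on which the fourth success occurs; negative binomial, r=4, p=0.832.
P(Y=5) = C(4,3) · p^4 · (1−p)^1
= 4 · 0.47917 · 0.168 = 0.322005

0.3220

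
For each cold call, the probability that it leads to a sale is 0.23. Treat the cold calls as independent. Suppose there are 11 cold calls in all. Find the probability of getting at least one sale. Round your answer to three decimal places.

P(at least one) = 1 − P(none) = 1 − (1 − 0.23)^11
= 1 − 0.05642 = 0.94358

0.944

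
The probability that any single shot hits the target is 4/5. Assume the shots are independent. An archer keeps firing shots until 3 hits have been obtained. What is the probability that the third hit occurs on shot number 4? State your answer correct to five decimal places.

Y = trial on which the third success occurs; negative binomial, r=3, p=0.80.
P(Y=4) = C(3,2) · p^3 · (1−p)^1
= 3 · 0.512 · 0.2 = 0.3072000

0.30720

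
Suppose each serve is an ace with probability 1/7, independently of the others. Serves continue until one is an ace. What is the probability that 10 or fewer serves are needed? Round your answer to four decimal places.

Y = number of serves to the first success; geometric, p = 0.142857.
P(Y ≤ 10) = 1 − (1−p)^10 = 1 − 0.214058 = 0.785942

0.7859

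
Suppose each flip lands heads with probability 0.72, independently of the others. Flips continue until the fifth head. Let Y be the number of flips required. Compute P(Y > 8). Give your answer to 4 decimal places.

Needing more than 8 flips ⇔ fewer than 5 successes in the first 8. With X ~ Binomial(8, 0.72), P(Y > 8) = P(X ≤ 4).
  k=0: C(8,0)·0.72^0·0.28^8 = 0.000038
  k=1: C(8,1)·0.72^1·0.28^7 = 0.000777
  k=2: C(8,2)·0.72^2·0.28^6 = 0.006995
  k=3: C(8,3)·0.72^3·0.28^5 = 0.035973
  k=4: C(8,4)·0.72^4·0.28^4 = 0.115627
P(X ≤ 4) = 0.159410

0.1594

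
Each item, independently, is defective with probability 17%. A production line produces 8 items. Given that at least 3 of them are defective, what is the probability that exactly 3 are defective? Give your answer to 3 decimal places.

X ~ Binomial(8, 0.17). Want P(X=3 | X≥3) = P(X=3) / P(X≥3).
P(X=3) = C(8,3)·0.17^3·0.83^5 = 0.10837
P(X≥3) = 1 − 0.22523 − 0.36905 − 0.26456 = 0.14116
Ratio = 0.10837 / 0.14116 = 0.76774

0.768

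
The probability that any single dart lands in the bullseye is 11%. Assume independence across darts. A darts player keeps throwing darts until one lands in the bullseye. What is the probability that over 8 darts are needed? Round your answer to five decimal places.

0.39366

Y = number of darts to the first success; geometric, p = 0.11.
P(Y > 8) = P(first 8 all fail) = (1−p)^8 = 0.3936589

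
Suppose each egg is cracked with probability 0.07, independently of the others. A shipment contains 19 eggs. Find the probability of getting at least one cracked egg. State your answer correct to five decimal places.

0.74813

P(at least one) = 1 − P(none) = 1 − (1 − 0.07)^19
= 1 − 0.2518698 = 0.7481302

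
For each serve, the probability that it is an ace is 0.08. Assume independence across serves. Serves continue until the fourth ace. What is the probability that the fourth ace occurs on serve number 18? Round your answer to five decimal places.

0.00867

Y = trial on which the fourth success occurs; negative binomial, r=4, p=0.08.
P(Y=18) = C(17,3) · p^4 · (1−p)^14
= 680 · 4.096e-05 · 0.31119 = 0.0086676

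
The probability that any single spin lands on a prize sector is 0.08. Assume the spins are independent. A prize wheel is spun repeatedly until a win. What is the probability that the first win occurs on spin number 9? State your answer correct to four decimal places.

Geometric (trials to first success), p = 0.08.
P(Y = 9) = (1−p)^8 · p = 0.51322 · 0.08 = 0.041058

0.0411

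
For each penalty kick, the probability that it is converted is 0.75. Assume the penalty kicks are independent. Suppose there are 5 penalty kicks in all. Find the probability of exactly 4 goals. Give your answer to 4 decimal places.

X ~ Binomial(n=5, p=0.75).
P(X=4) = C(5,4) · p^4 · (1−p)^1
= 5 · 0.31641 · 0.25 = 0.395508

0.3955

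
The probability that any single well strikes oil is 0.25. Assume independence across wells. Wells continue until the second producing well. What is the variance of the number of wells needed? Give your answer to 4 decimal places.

24.0000

Y = total wells until the second success; negative binomial with r=2, p=0.25.
Var(Y) = r(1−p)/p² = 2·0.75 / 0.25² = 24.000000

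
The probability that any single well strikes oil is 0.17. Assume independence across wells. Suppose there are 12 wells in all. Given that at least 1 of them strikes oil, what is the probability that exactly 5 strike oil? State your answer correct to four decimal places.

0.0342

X ~ Binomial(12, 0.17). Want P(X=5 | X≥1) = P(X=5) / P(X≥1).
P(X=5) = C(12,5)·0.17^5·0.83^7 = 0.030515
P(X≥1) = 1 − 0.106890 = 0.893110
Ratio = 0.030515 / 0.893110 = 0.034167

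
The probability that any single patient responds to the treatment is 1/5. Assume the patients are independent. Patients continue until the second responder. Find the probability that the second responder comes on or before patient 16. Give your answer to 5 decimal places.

Finishing within 16 patients ⇔ at least 2 successes in the first 16. With X ~ Binomial(16, 0.20), P(Y ≤ 16) = 1 − P(X ≤ 1).
  k=0: C(16,0)·0.20^0·0.80^16 = 0.0281475
  k=1: C(16,1)·0.20^1·0.80^15 = 0.1125900
1 − 0.1407375 = 0.8592625

0.85926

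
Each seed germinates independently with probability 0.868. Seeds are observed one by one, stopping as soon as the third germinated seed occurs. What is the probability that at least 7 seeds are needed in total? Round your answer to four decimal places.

Needing more than 6 seeds ⇔ fewer than 3 successes in the first 6. With X ~ Binomial(6, 0.868), P(Y > 6) = P(X ≤ 2).
  k=0: C(6,0)·0.868^0·0.132^6 = 0.000005
  k=1: C(6,1)·0.868^1·0.132^5 = 0.000209
  k=2: C(6,2)·0.868^2·0.132^4 = 0.003431
P(X ≤ 2) = 0.003645

0.0036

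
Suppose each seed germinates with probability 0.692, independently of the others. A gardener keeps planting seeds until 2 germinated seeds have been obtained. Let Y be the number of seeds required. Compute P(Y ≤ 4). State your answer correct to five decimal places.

0.91013

Finishing within 4 seeds ⇔ at least 2 successes in the first 4. With X ~ Binomial(4, 0.692), P(Y ≤ 4) = 1 − P(X ≤ 1).
  k=0: C(4,0)·0.692^0·0.308^4 = 0.0089992
  k=1: C(4,1)·0.692^1·0.308^3 = 0.0808757
1 − 0.0898749 = 0.9101251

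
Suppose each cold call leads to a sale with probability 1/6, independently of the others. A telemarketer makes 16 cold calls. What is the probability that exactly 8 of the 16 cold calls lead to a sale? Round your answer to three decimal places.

0.002

X ~ Binomial(n=16, p=0.166667).
P(X=8) = C(16,8) · p^8 · (1−p)^8
= 12870 · 5.9537e-07 · 0.23257 = 0.00178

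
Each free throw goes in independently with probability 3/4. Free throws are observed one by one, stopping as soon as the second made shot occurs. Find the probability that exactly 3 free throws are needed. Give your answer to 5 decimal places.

0.28125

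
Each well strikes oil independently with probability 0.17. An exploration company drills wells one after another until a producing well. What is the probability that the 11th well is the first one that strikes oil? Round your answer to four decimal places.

0.0264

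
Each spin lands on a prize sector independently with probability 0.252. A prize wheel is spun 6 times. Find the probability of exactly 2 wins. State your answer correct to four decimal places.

X ~ Binomial(n=6, p=0.252).
P(X=2) = C(6,2) · p^2 · (1−p)^4
= 15 · 0.063504 · 0.31304 = 0.298194

0.2982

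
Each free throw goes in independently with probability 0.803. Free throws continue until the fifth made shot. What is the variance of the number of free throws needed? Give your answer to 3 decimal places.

1.528

Y = total free throws until the fifth success; negative binomial with r=5, p=0.803.
Var(Y) = r(1−p)/p² = 5·0.197 / 0.803² = 1.52758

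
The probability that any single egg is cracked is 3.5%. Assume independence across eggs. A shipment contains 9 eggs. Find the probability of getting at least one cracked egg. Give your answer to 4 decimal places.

P(at least one) = 1 − P(none) = 1 − (1 − 0.035)^9
= 1 − 0.725681 = 0.274319

0.2743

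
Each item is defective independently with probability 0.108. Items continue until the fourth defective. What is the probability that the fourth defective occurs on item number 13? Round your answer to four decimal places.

0.0107

Y = trial on which the fourth success occurs; negative binomial, r=4, p=0.108.
P(Y=13) = C(12,3) · p^4 · (1−p)^9
= 220 · 0.00013605 · 0.35751 = 0.010700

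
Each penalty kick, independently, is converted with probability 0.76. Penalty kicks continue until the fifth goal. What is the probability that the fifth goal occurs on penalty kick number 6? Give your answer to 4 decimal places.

Y = trial on which the fifth success occurs; negative binomial, r=5, p=0.76.
P(Y=6) = C(5,4) · p^5 · (1−p)^1
= 5 · 0.25355 · 0.24 = 0.304263

0.3043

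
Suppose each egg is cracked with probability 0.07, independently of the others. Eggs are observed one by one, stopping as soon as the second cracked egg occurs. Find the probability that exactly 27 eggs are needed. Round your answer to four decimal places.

0.0208

Y = trial on which the second success occurs; negative binomial, r=2, p=0.07.
P(Y=27) = C(26,1) · p^2 · (1−p)^25
= 26 · 0.0049 · 0.16296 = 0.020761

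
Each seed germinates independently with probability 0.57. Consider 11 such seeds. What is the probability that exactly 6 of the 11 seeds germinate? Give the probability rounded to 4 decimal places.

X ~ Binomial(n=11, p=0.57).
P(X=6) = C(11,6) · p^6 · (1−p)^5
= 462 · 0.034296 · 0.014701 = 0.232934

0.2329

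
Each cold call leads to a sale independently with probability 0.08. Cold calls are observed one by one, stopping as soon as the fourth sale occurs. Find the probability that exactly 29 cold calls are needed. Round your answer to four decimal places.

0.0167

Y = trial on which the fourth success occurs; negative binomial, r=4, p=0.08.
P(Y=29) = C(28,3) · p^4 · (1−p)^25
= 3276 · 4.096e-05 · 0.12436 = 0.016688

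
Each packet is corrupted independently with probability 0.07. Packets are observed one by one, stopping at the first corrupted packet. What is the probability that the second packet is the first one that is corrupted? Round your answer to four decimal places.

0.0651

Geometric (trials to first success), p = 0.07.
P(Y = 2) = (1−p)^1 · p = 0.93 · 0.07 = 0.065100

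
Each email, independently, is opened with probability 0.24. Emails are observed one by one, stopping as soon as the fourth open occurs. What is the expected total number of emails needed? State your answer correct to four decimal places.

16.6667

Y = total emails until the fourth success; negative binomial with r=4, p=0.24.
E[Y] = r / p = 4 / 0.24 = 16.666667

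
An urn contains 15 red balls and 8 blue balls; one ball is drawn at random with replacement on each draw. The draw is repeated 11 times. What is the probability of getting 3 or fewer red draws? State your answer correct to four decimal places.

0.0117

X ~ Binomial(11, 0.652174); P(X ≤ 3) = Σ C(11,k) p^k (1−p)^(11−k) over k:
  k=0: C(11,0)·0.652174^0·0.347826^11 = 0.000009
  k=1: C(11,1)·0.652174^1·0.347826^10 = 0.000186
  k=2: C(11,2)·0.652174^2·0.347826^9 = 0.001743
  k=3: C(11,3)·0.652174^3·0.347826^8 = 0.009806
Total = 0.011744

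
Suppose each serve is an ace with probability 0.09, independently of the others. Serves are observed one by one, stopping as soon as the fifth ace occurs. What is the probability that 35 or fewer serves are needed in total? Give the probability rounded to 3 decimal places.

0.203

Finishing within 35 serves ⇔ at least 5 successes in the first 35. With X ~ Binomial(35, 0.09), P(Y ≤ 35) = 1 − P(X ≤ 4).
  k=0: C(35,0)·0.09^0·0.91^35 = 0.03685
  k=1: C(35,1)·0.09^1·0.91^34 = 0.12756
  k=2: C(35,2)·0.09^2·0.91^33 = 0.21447
  k=3: C(35,3)·0.09^3·0.91^32 = 0.23333
  k=4: C(35,4)·0.09^4·0.91^31 = 0.18461
1 − 0.79682 = 0.20318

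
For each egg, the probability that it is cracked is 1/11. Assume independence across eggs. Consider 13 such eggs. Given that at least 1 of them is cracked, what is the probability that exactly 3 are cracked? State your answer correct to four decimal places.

0.1166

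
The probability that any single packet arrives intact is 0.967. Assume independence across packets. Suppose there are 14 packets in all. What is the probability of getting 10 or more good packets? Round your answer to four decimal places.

0.9999

X ~ Binomial(14, 0.967); P(X ≥ 10) = Σ C(14,k) p^k (1−p)^(14−k) over k:
  k=10: C(14,10)·0.967^10·0.033^4 = 0.000849
  k=11: C(14,11)·0.967^11·0.033^3 = 0.009043
  k=12: C(14,12)·0.967^12·0.033^2 = 0.066250
  k=13: C(14,13)·0.967^13·0.033^1 = 0.298666
  k=14: C(14,14)·0.967^14·0.033^0 = 0.625130
Total = 0.999939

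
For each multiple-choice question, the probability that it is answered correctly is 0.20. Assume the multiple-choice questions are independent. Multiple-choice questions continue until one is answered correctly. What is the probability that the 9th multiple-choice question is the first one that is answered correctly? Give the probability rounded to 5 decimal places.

0.03355

Geometric (trials to first success), p = 0.20.
P(Y = 9) = (1−p)^8 · p = 0.16777 · 0.20 = 0.0335544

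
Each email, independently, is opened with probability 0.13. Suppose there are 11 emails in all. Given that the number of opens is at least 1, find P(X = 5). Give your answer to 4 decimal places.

0.0095

X ~ Binomial(11, 0.13). Want P(X=5 | X≥1) = P(X=5) / P(X≥1).
P(X=5) = C(11,5)·0.13^5·0.87^6 = 0.007438
P(X≥1) = 1 − 0.216128 = 0.783872
Ratio = 0.007438 / 0.783872 = 0.009489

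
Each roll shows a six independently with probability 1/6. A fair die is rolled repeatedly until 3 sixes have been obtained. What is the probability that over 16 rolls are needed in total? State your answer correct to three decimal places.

0.487

Needing more than 16 rolls ⇔ fewer than 3 successes in the first 16. With X ~ Binomial(16, 0.166667), P(Y > 16) = P(X ≤ 2).
  k=0: C(16,0)·0.166667^0·0.833333^16 = 0.05409
  k=1: C(16,1)·0.166667^1·0.833333^15 = 0.17308
  k=2: C(16,2)·0.166667^2·0.833333^14 = 0.25962
P(X ≤ 2) = 0.48679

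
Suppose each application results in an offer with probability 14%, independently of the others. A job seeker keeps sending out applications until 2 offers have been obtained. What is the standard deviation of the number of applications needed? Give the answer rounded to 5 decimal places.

Y = total applications until the second success; negative binomial with r=2, p=0.14.
SD(Y) = √[r(1−p)/p²] = √(87.7551020) = 9.3677693

9.36777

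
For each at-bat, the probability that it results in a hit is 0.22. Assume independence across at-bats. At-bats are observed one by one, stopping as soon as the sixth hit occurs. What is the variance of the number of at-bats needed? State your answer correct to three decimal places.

96.694

Y = total at-bats until the sixth success; negative binomial with r=6, p=0.22.
Var(Y) = r(1−p)/p² = 6·0.78 / 0.22² = 96.69421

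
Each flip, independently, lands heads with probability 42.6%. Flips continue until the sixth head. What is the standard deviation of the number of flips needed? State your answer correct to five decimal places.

4.35634

Y = total flips until the sixth success; negative binomial with r=6, p=0.426.
SD(Y) = √[r(1−p)/p²] = √(18.9777161) = 4.3563421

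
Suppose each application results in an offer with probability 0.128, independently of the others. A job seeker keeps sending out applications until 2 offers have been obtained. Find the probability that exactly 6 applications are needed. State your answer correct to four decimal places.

0.0474

Y = trial on which the second success occurs; negative binomial, r=2, p=0.128.
P(Y=6) = C(5,1) · p^2 · (1−p)^4
= 5 · 0.016384 · 0.57818 = 0.047365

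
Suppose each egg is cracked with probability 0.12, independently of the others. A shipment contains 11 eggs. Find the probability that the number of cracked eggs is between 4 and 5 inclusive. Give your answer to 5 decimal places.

X ~ Binomial(11, 0.12); P(4 ≤ X ≤ 5) = Σ C(11,k) p^k (1−p)^(11−k) over k:
  k=4: C(11,4)·0.12^4·0.88^7 = 0.0279652
  k=5: C(11,5)·0.12^5·0.88^6 = 0.0053388
Total = 0.0333040

0.03330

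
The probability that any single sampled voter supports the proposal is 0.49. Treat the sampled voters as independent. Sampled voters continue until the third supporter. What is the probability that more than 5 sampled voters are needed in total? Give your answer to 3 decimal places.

0.519

Needing more than 5 sampled voters ⇔ fewer than 3 successes in the first 5. With X ~ Binomial(5, 0.49), P(Y > 5) = P(X ≤ 2).
  k=0: C(5,0)·0.49^0·0.51^5 = 0.03450
  k=1: C(5,1)·0.49^1·0.51^4 = 0.16575
  k=2: C(5,2)·0.49^2·0.51^3 = 0.31850
P(X ≤ 2) = 0.51875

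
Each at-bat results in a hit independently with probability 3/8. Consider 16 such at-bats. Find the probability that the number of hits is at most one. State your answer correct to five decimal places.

X ~ Binomial(16, 0.375); P(X ≤ 1) = Σ C(16,k) p^k (1−p)^(16−k) over k:
  k=0: C(16,0)·0.375^0·0.625^16 = 0.0005421
  k=1: C(16,1)·0.375^1·0.625^15 = 0.0052042
Total = 0.0057463

0.00575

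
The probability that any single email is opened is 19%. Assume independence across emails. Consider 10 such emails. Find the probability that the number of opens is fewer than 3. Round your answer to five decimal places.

0.70778

X ~ Binomial(10, 0.19); P(X ≤ 2) = Σ C(10,k) p^k (1−p)^(10−k) over k:
  k=0: C(10,0)·0.19^0·0.81^10 = 0.1215767
  k=1: C(10,1)·0.19^1·0.81^9 = 0.2851798
  k=2: C(10,2)·0.19^2·0.81^8 = 0.3010231
Total = 0.7077796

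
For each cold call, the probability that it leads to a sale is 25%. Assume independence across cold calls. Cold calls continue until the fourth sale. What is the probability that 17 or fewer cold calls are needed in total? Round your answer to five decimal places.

Finishing within 17 cold calls ⇔ at least 4 successes in the first 17. With X ~ Binomial(17, 0.25), P(Y ≤ 17) = 1 − P(X ≤ 3).
  k=0: C(17,0)·0.25^0·0.75^17 = 0.0075169
  k=1: C(17,1)·0.25^1·0.75^16 = 0.0425960
  k=2: C(17,2)·0.25^2·0.75^15 = 0.1135894
  k=3: C(17,3)·0.25^3·0.75^14 = 0.1893157
1 − 0.3530181 = 0.6469819

0.64698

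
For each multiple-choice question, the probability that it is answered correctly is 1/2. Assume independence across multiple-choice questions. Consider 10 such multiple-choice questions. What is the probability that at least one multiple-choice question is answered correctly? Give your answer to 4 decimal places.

0.9990

P(at least one) = 1 − P(none) = 1 − (1 − 0.50)^10
= 1 − 0.000977 = 0.999023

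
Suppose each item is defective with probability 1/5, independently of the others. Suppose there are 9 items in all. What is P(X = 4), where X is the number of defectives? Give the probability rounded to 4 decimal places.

X ~ Binomial(n=9, p=0.20).
P(X=4) = C(9,4) · p^4 · (1−p)^5
= 126 · 0.0016 · 0.32768 = 0.066060

0.0661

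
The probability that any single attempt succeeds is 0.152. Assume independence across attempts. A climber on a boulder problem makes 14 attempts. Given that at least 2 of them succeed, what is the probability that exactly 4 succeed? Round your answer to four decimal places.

0.1578

X ~ Binomial(14, 0.152). Want P(X=4 | X≥2) = P(X=4) / P(X≥2).
P(X=4) = C(14,4)·0.152^4·0.848^10 = 0.102746
P(X≥2) = 1 − 0.099436 − 0.249527 = 0.651037
Ratio = 0.102746 / 0.651037 = 0.157820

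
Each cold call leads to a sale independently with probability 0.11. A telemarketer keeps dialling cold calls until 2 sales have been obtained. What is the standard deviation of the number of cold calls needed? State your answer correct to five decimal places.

Y = total cold calls until the second success; negative binomial with r=2, p=0.11.
SD(Y) = √[r(1−p)/p²] = √(147.1074380) = 12.1287855

12.12879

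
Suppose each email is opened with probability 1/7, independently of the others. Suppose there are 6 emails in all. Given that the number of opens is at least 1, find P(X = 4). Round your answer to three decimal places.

0.008

X ~ Binomial(6, 0.142857). Want P(X=4 | X≥1) = P(X=4) / P(X≥1).
P(X=4) = C(6,4)·0.142857^4·0.857143^2 = 0.00459
P(X≥1) = 1 − 0.39657 = 0.60343
Ratio = 0.00459 / 0.60343 = 0.00761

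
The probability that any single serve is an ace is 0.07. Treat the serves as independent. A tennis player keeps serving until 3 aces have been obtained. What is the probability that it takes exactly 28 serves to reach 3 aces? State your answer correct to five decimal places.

0.01962

Y = trial on which the third success occurs; negative binomial, r=3, p=0.07.
P(Y=28) = C(27,2) · p^3 · (1−p)^25
= 351 · 0.000343 · 0.16296 = 0.0196189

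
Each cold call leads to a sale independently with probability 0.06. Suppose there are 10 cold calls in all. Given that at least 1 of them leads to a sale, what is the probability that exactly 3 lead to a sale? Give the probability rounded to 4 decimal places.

0.0364

X ~ Binomial(10, 0.06). Want P(X=3 | X≥1) = P(X=3) / P(X≥1).
P(X=3) = C(10,3)·0.06^3·0.94^7 = 0.016809
P(X≥1) = 1 − 0.538615 = 0.461385
Ratio = 0.016809 / 0.461385 = 0.036431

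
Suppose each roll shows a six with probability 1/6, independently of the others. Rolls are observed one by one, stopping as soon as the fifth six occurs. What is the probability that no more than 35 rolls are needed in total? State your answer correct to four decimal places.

0.7157

Finishing within 35 rolls ⇔ at least 5 successes in the first 35. With X ~ Binomial(35, 0.166667), P(Y ≤ 35) = 1 − P(X ≤ 4).
  k=0: C(35,0)·0.166667^0·0.833333^35 = 0.001693
  k=1: C(35,1)·0.166667^1·0.833333^34 = 0.011851
  k=2: C(35,2)·0.166667^2·0.833333^33 = 0.040293
  k=3: C(35,3)·0.166667^3·0.833333^32 = 0.088645
  k=4: C(35,4)·0.166667^4·0.833333^31 = 0.141833
1 − 0.284315 = 0.715685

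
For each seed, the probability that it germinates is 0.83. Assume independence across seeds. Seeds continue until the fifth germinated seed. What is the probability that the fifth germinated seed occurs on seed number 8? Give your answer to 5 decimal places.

Y = trial on which the fifth success occurs; negative binomial, r=5, p=0.83.
P(Y=8) = C(7,4) · p^5 · (1−p)^3
= 35 · 0.3939 · 0.004913 = 0.0677338

0.06773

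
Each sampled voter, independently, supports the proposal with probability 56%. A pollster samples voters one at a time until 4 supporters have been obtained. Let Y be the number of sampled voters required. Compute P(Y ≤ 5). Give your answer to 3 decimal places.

Finishing within 5 sampled voters ⇔ at least 4 successes in the first 5. With X ~ Binomial(5, 0.56), P(Y ≤ 5) = 1 − P(X ≤ 3).
  k=0: C(5,0)·0.56^0·0.44^5 = 0.01649
  k=1: C(5,1)·0.56^1·0.44^4 = 0.10495
  k=2: C(5,2)·0.56^2·0.44^3 = 0.26714
  k=3: C(5,3)·0.56^3·0.44^2 = 0.33999
1 − 0.72857 = 0.27143

0.271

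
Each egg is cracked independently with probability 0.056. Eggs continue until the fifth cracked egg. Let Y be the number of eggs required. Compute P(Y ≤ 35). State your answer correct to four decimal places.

Finishing within 35 eggs ⇔ at least 5 successes in the first 35. With X ~ Binomial(35, 0.056), P(Y ≤ 35) = 1 − P(X ≤ 4).
  k=0: C(35,0)·0.056^0·0.944^35 = 0.133052
  k=1: C(35,1)·0.056^1·0.944^34 = 0.276251
  k=2: C(35,2)·0.056^2·0.944^33 = 0.278592
  k=3: C(35,3)·0.056^3·0.944^32 = 0.181793
  k=4: C(35,4)·0.056^4·0.944^31 = 0.086275
1 − 0.955963 = 0.044037

0.0440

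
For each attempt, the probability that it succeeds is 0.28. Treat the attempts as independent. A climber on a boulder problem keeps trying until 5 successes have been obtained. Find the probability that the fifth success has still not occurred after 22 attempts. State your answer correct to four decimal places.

0.2197

Needing more than 22 attempts ⇔ fewer than 5 successes in the first 22. With X ~ Binomial(22, 0.28), P(Y > 22) = P(X ≤ 4).
  k=0: C(22,0)·0.28^0·0.72^22 = 0.000727
  k=1: C(22,1)·0.28^1·0.72^21 = 0.006217
  k=2: C(22,2)·0.28^2·0.72^20 = 0.025385
  k=3: C(22,3)·0.28^3·0.72^19 = 0.065813
  k=4: C(22,4)·0.28^4·0.72^18 = 0.121571
P(X ≤ 4) = 0.219713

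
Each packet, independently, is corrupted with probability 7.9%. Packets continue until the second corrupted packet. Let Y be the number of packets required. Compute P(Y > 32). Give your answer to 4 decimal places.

0.2690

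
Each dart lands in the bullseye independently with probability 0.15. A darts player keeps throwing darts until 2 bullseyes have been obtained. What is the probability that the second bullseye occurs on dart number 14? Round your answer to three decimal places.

Y = trial on which the second success occurs; negative binomial, r=2, p=0.15.
P(Y=14) = C(13,1) · p^2 · (1−p)^12
= 13 · 0.0225 · 0.14224 = 0.04161

0.042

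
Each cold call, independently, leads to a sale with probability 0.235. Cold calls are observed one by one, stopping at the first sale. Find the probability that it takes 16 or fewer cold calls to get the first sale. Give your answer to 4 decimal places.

Y = number of cold calls to the first success; geometric, p = 0.235.
P(Y ≤ 16) = 1 − (1−p)^16 = 1 − 0.013759 = 0.986241

0.9862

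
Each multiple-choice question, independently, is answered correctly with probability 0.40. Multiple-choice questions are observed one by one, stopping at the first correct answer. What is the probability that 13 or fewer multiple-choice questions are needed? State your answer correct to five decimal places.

Y = number of multiple-choice questions to the first success; geometric, p = 0.40.
P(Y ≤ 13) = 1 − (1−p)^13 = 1 − 0.0013061 = 0.9986939

0.99869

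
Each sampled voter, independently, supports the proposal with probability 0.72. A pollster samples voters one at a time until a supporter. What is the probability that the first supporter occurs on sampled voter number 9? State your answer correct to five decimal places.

0.00003

Geometric (trials to first success), p = 0.72.
P(Y = 9) = (1−p)^8 · p = 3.778e-05 · 0.72 = 0.0000272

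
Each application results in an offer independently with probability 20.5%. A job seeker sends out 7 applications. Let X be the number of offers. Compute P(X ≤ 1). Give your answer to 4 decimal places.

X ~ Binomial(7, 0.205); P(X ≤ 1) = Σ C(7,k) p^k (1−p)^(7−k) over k:
  k=0: C(7,0)·0.205^0·0.795^7 = 0.200710
  k=1: C(7,1)·0.205^1·0.795^6 = 0.362289
Total = 0.562999

0.5630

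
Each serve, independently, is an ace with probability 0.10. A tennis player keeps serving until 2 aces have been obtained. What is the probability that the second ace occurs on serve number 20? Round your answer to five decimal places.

Y = trial on which the second success occurs; negative binomial, r=2, p=0.10.
P(Y=20) = C(19,1) · p^2 · (1−p)^18
= 19 · 0.01 · 0.15009 = 0.0285180

0.02852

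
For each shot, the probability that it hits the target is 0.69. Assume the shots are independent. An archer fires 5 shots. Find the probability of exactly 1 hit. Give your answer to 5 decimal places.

X ~ Binomial(n=5, p=0.69).
P(X=1) = C(5,1) · p^1 · (1−p)^4
= 5 · 0.69 · 0.0092352 = 0.0318615

0.03186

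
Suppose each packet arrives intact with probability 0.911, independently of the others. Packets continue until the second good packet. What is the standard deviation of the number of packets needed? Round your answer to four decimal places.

0.4631

Y = total packets until the second success; negative binomial with r=2, p=0.911.
SD(Y) = √[r(1−p)/p²] = √(0.214478) = 0.463118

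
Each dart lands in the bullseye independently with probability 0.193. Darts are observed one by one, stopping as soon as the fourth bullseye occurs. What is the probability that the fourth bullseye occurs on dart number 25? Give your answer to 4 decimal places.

0.0311

Y = trial on which the fourth success occurs; negative binomial, r=4, p=0.193.
P(Y=25) = C(24,3) · p^4 · (1−p)^21
= 2024 · 0.0013875 · 0.011075 = 0.031102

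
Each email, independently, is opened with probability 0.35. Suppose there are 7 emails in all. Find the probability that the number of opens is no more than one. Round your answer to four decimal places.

0.2338

X ~ Binomial(7, 0.35); P(X ≤ 1) = Σ C(7,k) p^k (1−p)^(7−k) over k:
  k=0: C(7,0)·0.35^0·0.65^7 = 0.049022
  k=1: C(7,1)·0.35^1·0.65^6 = 0.184776
Total = 0.233799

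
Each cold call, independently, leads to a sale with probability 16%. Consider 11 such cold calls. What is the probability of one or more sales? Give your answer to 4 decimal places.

0.8531

P(at least one) = 1 − P(none) = 1 − (1 − 0.16)^11
= 1 − 0.146917 = 0.853083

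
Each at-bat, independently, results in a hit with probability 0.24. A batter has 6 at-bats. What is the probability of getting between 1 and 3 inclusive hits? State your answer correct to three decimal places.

0.775

X ~ Binomial(6, 0.24); P(1 ≤ X ≤ 3) = Σ C(6,k) p^k (1−p)^(6−k) over k:
  k=1: C(6,1)·0.24^1·0.76^5 = 0.36512
  k=2: C(6,2)·0.24^2·0.76^4 = 0.28825
  k=3: C(6,3)·0.24^3·0.76^3 = 0.12137
Total = 0.77473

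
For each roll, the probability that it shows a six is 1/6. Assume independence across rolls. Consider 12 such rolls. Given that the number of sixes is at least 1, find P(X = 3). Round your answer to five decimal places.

0.22233

X ~ Binomial(12, 0.166667). Want P(X=3 | X≥1) = P(X=3) / P(X≥1).
P(X=3) = C(12,3)·0.166667^3·0.833333^9 = 0.1973957
P(X≥1) = 1 − 0.1121567 = 0.8878433
Ratio = 0.1973957 / 0.8878433 = 0.2223317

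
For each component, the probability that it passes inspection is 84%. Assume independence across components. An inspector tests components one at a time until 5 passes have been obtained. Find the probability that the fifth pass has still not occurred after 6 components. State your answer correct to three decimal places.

0.247

Needing more than 6 components ⇔ fewer than 5 successes in the first 6. With X ~ Binomial(6, 0.84), P(Y > 6) = P(X ≤ 4).
  k=0: C(6,0)·0.84^0·0.16^6 = 0.00002
  k=1: C(6,1)·0.84^1·0.16^5 = 0.00053
  k=2: C(6,2)·0.84^2·0.16^4 = 0.00694
  k=3: C(6,3)·0.84^3·0.16^3 = 0.04855
  k=4: C(6,4)·0.84^4·0.16^2 = 0.19118
P(X ≤ 4) = 0.24722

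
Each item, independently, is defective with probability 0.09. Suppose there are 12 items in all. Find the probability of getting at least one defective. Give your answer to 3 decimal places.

0.678

P(at least one) = 1 − P(none) = 1 − (1 − 0.09)^12
= 1 − 0.32248 = 0.67752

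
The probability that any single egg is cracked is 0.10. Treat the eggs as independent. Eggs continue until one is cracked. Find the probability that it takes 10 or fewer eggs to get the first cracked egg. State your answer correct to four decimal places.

0.6513

Y = number of eggs to the first success; geometric, p = 0.10.
P(Y ≤ 10) = 1 − (1−p)^10 = 1 − 0.348678 = 0.651322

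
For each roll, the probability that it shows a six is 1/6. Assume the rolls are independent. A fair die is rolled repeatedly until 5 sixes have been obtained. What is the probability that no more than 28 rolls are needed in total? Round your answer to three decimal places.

Finishing within 28 rolls ⇔ at least 5 successes in the first 28. With X ~ Binomial(28, 0.166667), P(Y ≤ 28) = 1 − P(X ≤ 4).
  k=0: C(28,0)·0.166667^0·0.833333^28 = 0.00607
  k=1: C(28,1)·0.166667^1·0.833333^27 = 0.03397
  k=2: C(28,2)·0.166667^2·0.833333^26 = 0.09172
  k=3: C(28,3)·0.166667^3·0.833333^25 = 0.15899
  k=4: C(28,4)·0.166667^4·0.833333^24 = 0.19873
1 − 0.48948 = 0.51052

0.511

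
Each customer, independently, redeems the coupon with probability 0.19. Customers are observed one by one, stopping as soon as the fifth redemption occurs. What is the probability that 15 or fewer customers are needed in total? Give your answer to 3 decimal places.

0.139

Finishing within 15 customers ⇔ at least 5 successes in the first 15. With X ~ Binomial(15, 0.19), P(Y ≤ 15) = 1 − P(X ≤ 4).
  k=0: C(15,0)·0.19^0·0.81^15 = 0.04239
  k=1: C(15,1)·0.19^1·0.81^14 = 0.14915
  k=2: C(15,2)·0.19^2·0.81^13 = 0.24491
  k=3: C(15,3)·0.19^3·0.81^12 = 0.24894
  k=4: C(15,4)·0.19^4·0.81^11 = 0.17518
1 − 0.86057 = 0.13943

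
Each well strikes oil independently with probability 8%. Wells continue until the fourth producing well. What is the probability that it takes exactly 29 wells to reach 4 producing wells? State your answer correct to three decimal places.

Y = trial on which the fourth success occurs; negative binomial, r=4, p=0.08.
P(Y=29) = C(28,3) · p^4 · (1−p)^25
= 3276 · 4.096e-05 · 0.12436 = 0.01669

0.017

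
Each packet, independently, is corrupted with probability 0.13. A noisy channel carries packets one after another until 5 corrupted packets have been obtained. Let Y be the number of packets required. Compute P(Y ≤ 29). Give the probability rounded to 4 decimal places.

Finishing within 29 packets ⇔ at least 5 successes in the first 29. With X ~ Binomial(29, 0.13), P(Y ≤ 29) = 1 − P(X ≤ 4).
  k=0: C(29,0)·0.13^0·0.87^29 = 0.017622
  k=1: C(29,1)·0.13^1·0.87^28 = 0.076363
  k=2: C(29,2)·0.13^2·0.87^27 = 0.159747
  k=3: C(29,3)·0.13^3·0.87^26 = 0.214832
  k=4: C(29,4)·0.13^4·0.87^25 = 0.208659
1 − 0.677222 = 0.322778

0.3228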